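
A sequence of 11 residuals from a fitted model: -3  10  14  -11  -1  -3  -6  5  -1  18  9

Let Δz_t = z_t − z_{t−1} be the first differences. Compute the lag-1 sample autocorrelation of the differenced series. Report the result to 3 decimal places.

-0.469

First differences Δz: 13, 4, -25, 10, -2, -3, 11, -6, 19, -9
Mean of differences = 1.2000
Numerator Σ(Δz_t−Δz̄)(Δz_{t+1}−Δz̄) = -707.0400
Denominator Σ(Δz_t−Δz̄)² = 1507.6000
r_1(Δz) = -707.0400 / 1507.6000 = -0.469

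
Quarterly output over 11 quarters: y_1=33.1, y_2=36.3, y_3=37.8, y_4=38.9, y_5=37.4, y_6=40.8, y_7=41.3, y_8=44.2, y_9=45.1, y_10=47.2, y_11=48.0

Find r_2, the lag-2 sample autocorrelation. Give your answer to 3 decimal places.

Mean ȳ = (33.1 + 36.3 + 37.8 + 38.9 + 37.4 + 40.8 + 41.3 + 44.2 + 45.1 + 47.2 + 48.0)/11 = 40.9182
Numerator Σ_{t=1}^{9}(y_t−ȳ)(y_{t+2}−ȳ) = 95.0039
Denominator Σ(y_t−ȳ)² = 226.6564
r_2 = 95.0039 / 226.6564 = 0.419

0.419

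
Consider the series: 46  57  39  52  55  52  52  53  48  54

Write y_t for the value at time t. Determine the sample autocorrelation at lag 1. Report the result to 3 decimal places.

Mean ȳ = (46 + 57 + 39 + 52 + 55 + 52 + 52 + 53 + 48 + 54)/10 = 50.8000
Numerator Σ_{t=1}^{9}(y_t−ȳ)(y_{t+1}−ȳ) = -118.0400
Denominator Σ(y_t−ȳ)² = 245.6000
r_1 = -118.0400 / 245.6000 = -0.481

-0.481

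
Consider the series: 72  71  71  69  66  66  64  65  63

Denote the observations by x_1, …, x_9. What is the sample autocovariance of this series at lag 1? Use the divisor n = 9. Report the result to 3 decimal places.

Mean x̄ = (72 + 71 + 71 + 69 + 66 + 66 + 64 + 65 + 63)/9 = 67.4444
Σ_{t=1}^{8}(x_t−x̄)(x_{t+1}−x̄) = 58.4691
γ_1 = 58.4691 / 9 = 6.497

6.497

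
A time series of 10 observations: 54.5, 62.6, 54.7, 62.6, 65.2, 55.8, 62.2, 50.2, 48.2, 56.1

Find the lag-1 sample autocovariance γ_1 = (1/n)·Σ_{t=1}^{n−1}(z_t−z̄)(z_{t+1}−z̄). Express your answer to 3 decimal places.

2.128

Mean z̄ = (54.5 + 62.6 + 54.7 + 62.6 + 65.2 + 55.8 + 62.2 + 50.2 + 48.2 + 56.1)/10 = 57.2100
Σ_{t=1}^{9}(z_t−z̄)(z_{t+1}−z̄) = 21.2809
γ_1 = 21.2809 / 10 = 2.128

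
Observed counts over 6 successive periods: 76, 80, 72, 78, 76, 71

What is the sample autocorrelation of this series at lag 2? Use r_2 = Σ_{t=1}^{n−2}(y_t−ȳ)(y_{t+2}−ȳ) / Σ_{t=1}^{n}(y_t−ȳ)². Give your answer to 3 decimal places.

-0.059

Mean ȳ = (76 + 80 + 72 + 78 + 76 + 71)/6 = 75.5000
Deviations from mean: 0.5000, 4.5000, -3.5000, 2.5000, 0.5000, -4.5000
Σ(y_t−ȳ)(y_{t+2}−ȳ) = (-1.7500) + (11.2500) + (-1.7500) + (-11.2500) = -3.5000
Denominator Σ(y_t−ȳ)² = 59.5000
r_2 = -3.5000 / 59.5000 = -0.059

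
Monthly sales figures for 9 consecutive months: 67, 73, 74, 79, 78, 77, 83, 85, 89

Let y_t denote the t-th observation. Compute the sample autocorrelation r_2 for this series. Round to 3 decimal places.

0.239

Mean ȳ = (67 + 73 + 74 + 79 + 78 + 77 + 83 + 85 + 89)/9 = 78.3333
Numerator Σ_{t=1}^{7}(y_t−ȳ)(y_{t+2}−ȳ) = 85.4444
Denominator Σ(y_t−ȳ)² = 358.0000
r_2 = 85.4444 / 358.0000 = 0.239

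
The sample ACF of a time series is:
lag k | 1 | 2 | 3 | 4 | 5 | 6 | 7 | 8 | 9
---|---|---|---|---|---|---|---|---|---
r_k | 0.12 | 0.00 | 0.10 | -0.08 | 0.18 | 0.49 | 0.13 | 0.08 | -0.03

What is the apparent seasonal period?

The largest autocorrelation is r_6 = 0.49; the remaining lags stay at or below 0.18.
The dominant spike at lag 6 indicates a seasonal period of 6.

6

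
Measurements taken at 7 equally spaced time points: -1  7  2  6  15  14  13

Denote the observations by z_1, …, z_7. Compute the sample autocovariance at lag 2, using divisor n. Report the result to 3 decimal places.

Mean z̄ = (-1 + 7 + 2 + 6 + 15 + 14 + 13)/7 = 8.0000
Deviations: -9.0000, -1.0000, -6.0000, -2.0000, 7.0000, 6.0000, 5.0000
Σ_{t=1}^{5}(z_t−z̄)(z_{t+2}−z̄) = 37.0000
γ_2 = 37.0000 / 7 = 5.286

5.286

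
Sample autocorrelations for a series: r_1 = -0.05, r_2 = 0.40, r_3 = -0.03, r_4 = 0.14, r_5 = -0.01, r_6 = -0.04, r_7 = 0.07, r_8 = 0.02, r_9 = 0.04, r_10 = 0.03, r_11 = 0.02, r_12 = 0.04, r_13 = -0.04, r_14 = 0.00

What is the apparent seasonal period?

The largest autocorrelation is r_2 = 0.40; the remaining lags stay at or below 0.14.
The dominant spike at lag 2 indicates a seasonal period of 2.

2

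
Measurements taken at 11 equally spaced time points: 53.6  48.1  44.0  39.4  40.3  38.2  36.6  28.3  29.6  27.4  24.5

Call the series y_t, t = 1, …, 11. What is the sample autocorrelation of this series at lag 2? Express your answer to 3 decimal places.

0.399

Mean ȳ = (53.6 + 48.1 + 44.0 + 39.4 + 40.3 + 38.2 + 36.6 + 28.3 + 29.6 + 27.4 + 24.5)/11 = 37.2727
Numerator Σ_{t=1}^{9}(y_t−ȳ)(y_{t+2}−ȳ) = 336.6003
Denominator Σ(y_t−ȳ)² = 844.0618
r_2 = 336.6003 / 844.0618 = 0.399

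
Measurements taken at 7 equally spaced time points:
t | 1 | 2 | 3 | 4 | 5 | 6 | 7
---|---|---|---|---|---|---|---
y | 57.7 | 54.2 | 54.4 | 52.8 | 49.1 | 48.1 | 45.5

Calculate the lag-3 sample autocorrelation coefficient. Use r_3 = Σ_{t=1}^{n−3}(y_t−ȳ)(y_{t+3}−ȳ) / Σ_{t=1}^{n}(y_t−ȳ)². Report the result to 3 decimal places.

Mean ȳ = (57.7 + 54.2 + 54.4 + 52.8 + 49.1 + 48.1 + 45.5)/7 = 51.6857
Deviations from mean: 6.0143, 2.5143, 2.7143, 1.1143, -2.5857, -3.5857, -6.1857
Σ(y_t−ȳ)(y_{t+3}−ȳ) = (6.7016) + (-6.5012) + (-9.7327) + (-6.8927) = -16.4249
Denominator Σ(y_t−ȳ)² = 108.9086
r_3 = -16.4249 / 108.9086 = -0.151

-0.151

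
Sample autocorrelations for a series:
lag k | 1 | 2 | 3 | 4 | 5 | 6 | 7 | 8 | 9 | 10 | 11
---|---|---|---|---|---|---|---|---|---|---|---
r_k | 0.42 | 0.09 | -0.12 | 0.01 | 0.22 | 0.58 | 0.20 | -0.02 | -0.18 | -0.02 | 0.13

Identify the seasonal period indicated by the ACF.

The largest autocorrelation is r_6 = 0.58; the remaining lags stay at or below 0.42. The elevated value at lag 1 (0.42), dropping to 0.09 at lag 2, reflects decaying short-term dependence rather than seasonality.
The dominant spike at lag 6 indicates a seasonal period of 6.

6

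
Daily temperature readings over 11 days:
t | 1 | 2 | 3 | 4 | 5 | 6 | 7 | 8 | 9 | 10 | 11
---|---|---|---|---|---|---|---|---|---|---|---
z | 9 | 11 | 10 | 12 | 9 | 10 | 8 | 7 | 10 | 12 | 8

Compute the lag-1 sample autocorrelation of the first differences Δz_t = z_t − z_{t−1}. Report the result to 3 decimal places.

First differences Δz: 2, -1, 2, -3, 1, -2, -1, 3, 2, -4
Mean of differences = -0.1000
Numerator Σ(Δz_t−Δz̄)(Δz_{t+1}−Δz̄) = -17.9100
Denominator Σ(Δz_t−Δz̄)² = 52.9000
r_1(Δz) = -17.9100 / 52.9000 = -0.339

-0.339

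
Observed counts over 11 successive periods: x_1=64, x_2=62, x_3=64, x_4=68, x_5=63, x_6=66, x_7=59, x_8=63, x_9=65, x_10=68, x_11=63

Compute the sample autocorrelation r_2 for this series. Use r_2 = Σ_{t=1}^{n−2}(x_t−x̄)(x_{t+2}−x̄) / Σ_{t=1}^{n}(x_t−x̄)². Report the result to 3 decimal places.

-0.102

Mean x̄ = (64 + 62 + 64 + 68 + 63 + 66 + 59 + 63 + 65 + 68 + 63)/11 = 64.0909
Numerator Σ_{t=1}^{9}(x_t−x̄)(x_{t+2}−x̄) = -7.0165
Denominator Σ(x_t−x̄)² = 68.9091
r_2 = -7.0165 / 68.9091 = -0.102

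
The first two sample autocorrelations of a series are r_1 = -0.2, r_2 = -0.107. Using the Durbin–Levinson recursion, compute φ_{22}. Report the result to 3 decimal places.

φ_{22} = (r_2 − r_1²) / (1 − r_1²)
r_1² = (-0.2)² = 0.04
Numerator = -0.107 − 0.0400 = -0.1470; denominator = 1 − 0.0400 = 0.9600
φ_{22} = -0.1470 / 0.9600 = -0.153

-0.153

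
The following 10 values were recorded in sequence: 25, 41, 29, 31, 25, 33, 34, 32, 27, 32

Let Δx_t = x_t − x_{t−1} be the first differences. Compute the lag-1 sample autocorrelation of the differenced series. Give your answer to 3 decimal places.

-0.496

First differences Δx: 16, -12, 2, -6, 8, 1, -2, -5, 5
Mean of differences = 0.7778
Numerator Σ(Δx_t−Δx̄)(Δx_{t+1}−Δx̄) = -274.7160
Denominator Σ(Δx_t−Δx̄)² = 553.5556
r_1(Δx) = -274.7160 / 553.5556 = -0.496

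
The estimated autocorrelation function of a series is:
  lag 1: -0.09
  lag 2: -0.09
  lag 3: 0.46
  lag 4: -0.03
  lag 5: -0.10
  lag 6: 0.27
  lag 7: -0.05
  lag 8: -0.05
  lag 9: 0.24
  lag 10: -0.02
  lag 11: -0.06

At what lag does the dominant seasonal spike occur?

The largest autocorrelation is r_3 = 0.46, with weaker echoes at lags 6 (0.27) and 9 (0.24); the remaining lags stay at or below -0.02.
The dominant spike at lag 3 indicates a seasonal period of 3.

3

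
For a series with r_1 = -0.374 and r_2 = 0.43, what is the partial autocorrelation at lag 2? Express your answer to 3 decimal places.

0.337

φ_{22} = (r_2 − r_1²) / (1 − r_1²)
r_1² = (-0.374)² = 0.139876
Numerator = 0.43 − 0.1399 = 0.2901; denominator = 1 − 0.1399 = 0.8601
φ_{22} = 0.2901 / 0.8601 = 0.337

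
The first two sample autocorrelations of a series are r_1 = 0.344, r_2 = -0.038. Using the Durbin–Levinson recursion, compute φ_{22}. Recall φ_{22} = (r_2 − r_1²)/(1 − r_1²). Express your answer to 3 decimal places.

φ_{22} = (r_2 − r_1²) / (1 − r_1²)
r_1² = (0.344)² = 0.118336
Numerator = -0.038 − 0.1183 = -0.1563; denominator = 1 − 0.1183 = 0.8817
φ_{22} = -0.1563 / 0.8817 = -0.177

-0.177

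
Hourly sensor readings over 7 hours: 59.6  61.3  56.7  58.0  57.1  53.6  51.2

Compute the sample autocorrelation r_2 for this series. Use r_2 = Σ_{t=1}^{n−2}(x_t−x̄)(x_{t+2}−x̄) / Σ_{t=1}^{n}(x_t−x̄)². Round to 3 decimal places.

Mean x̄ = (59.6 + 61.3 + 56.7 + 58.0 + 57.1 + 53.6 + 51.2)/7 = 56.7857
Deviations from mean: 2.8143, 4.5143, -0.0857, 1.2143, 0.3143, -3.1857, -5.5857
Σ(x_t−x̄)(x_{t+2}−x̄) = (-0.2412) + (5.4816) + (-0.0269) + (-3.8684) + (-1.7555) = -0.4104
Denominator Σ(x_t−x̄)² = 71.2286
r_2 = -0.4104 / 71.2286 = -0.006

-0.006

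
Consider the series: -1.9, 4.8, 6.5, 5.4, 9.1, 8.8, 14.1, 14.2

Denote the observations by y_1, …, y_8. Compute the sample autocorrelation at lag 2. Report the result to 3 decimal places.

Mean ȳ = (-1.9 + 4.8 + 6.5 + 5.4 + 9.1 + 8.8 + 14.1 + 14.2)/8 = 7.6250
Deviations from mean: -9.5250, -2.8250, -1.1250, -2.2250, 1.4750, 1.1750, 6.4750, 6.5750
Σ(y_t−ȳ)(y_{t+2}−ȳ) = (10.7156) + (6.2856) + (-1.6594) + (-2.6144) + (9.5506) + (7.7256) = 30.0038
Denominator Σ(y_t−ȳ)² = 193.6350
r_2 = 30.0038 / 193.6350 = 0.155

0.155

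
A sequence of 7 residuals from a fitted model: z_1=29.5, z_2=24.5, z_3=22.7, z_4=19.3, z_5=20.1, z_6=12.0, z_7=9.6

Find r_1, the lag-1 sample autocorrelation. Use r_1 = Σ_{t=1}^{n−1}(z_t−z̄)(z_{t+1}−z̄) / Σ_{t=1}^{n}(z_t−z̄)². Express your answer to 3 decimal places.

Mean z̄ = (29.5 + 24.5 + 22.7 + 19.3 + 20.1 + 12.0 + 9.6)/7 = 19.6714
Deviations from mean: 9.8286, 4.8286, 3.0286, -0.3714, 0.4286, -7.6714, -10.0714
Σ(z_t−z̄)(z_{t+1}−z̄) = (47.4580) + (14.6237) + (-1.1249) + (-0.1592) + (-3.2878) + (77.2622) = 134.7720
Denominator Σ(z_t−z̄)² = 289.6943
r_1 = 134.7720 / 289.6943 = 0.465

0.465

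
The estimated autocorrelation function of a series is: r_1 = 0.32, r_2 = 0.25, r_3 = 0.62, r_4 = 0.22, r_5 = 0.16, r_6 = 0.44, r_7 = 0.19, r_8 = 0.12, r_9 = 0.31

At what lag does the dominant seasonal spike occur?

The largest autocorrelation is r_3 = 0.62, with a weaker echo at lag 6 (0.44); the remaining lags stay at or below 0.32. The elevated value at lag 1 (0.32), dropping to 0.25 at lag 2, reflects decaying short-term dependence rather than seasonality.
The dominant spike at lag 3 indicates a seasonal period of 3.

3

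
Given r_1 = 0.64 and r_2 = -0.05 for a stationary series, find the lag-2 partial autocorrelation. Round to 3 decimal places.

φ_{22} = (r_2 − r_1²) / (1 − r_1²)
r_1² = (0.64)² = 0.4096
Numerator = -0.05 − 0.4096 = -0.4596; denominator = 1 − 0.4096 = 0.5904
φ_{22} = -0.4596 / 0.5904 = -0.778

-0.778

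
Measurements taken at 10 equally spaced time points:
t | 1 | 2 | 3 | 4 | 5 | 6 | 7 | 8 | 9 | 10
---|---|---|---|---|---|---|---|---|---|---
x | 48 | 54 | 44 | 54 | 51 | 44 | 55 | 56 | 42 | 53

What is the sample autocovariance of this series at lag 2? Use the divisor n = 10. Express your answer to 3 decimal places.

Mean x̄ = (48 + 54 + 44 + 54 + 51 + 44 + 55 + 56 + 42 + 53)/10 = 50.1000
Σ_{t=1}^{8}(x_t−x̄)(x_{t+2}−x̄) = -55.4200
γ_2 = -55.4200 / 10 = -5.542

-5.542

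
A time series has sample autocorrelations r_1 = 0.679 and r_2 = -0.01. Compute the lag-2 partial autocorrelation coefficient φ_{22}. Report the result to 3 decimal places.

φ_{22} = (r_2 − r_1²) / (1 − r_1²)
r_1² = (0.679)² = 0.461041
Numerator = -0.01 − 0.4610 = -0.4710; denominator = 1 − 0.4610 = 0.5390
φ_{22} = -0.4710 / 0.5390 = -0.874

-0.874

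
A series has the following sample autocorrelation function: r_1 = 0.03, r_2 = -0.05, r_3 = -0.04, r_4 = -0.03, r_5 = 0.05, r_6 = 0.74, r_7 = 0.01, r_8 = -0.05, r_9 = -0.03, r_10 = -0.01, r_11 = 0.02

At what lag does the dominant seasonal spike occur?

6

The largest autocorrelation is r_6 = 0.74; the remaining lags stay at or below 0.05.
The dominant spike at lag 6 indicates a seasonal period of 6.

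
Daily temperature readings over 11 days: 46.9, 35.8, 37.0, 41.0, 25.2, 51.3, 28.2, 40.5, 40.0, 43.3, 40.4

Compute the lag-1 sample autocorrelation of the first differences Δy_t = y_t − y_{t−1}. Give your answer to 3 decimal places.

-0.781

First differences Δy: -11.1, 1.2, 4.0, -15.8, 26.1, -23.1, 12.3, -0.5, 3.3, -2.9
Mean of differences = -0.6500
Numerator Σ(Δy_t−Δȳ)(Δy_{t+1}−Δȳ) = -1384.0575
Denominator Σ(Δy_t−Δȳ)² = 1771.7250
r_1(Δy) = -1384.0575 / 1771.7250 = -0.781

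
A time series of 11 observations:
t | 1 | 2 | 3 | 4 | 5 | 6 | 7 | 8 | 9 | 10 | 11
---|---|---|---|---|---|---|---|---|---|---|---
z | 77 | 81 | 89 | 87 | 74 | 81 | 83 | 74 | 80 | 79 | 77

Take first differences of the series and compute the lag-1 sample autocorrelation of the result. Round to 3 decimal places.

First differences Δz: 4, 8, -2, -13, 7, 2, -9, 6, -1, -2
Mean of differences = 0.0000
Numerator Σ(Δz_t−Δz̄)(Δz_{t+1}−Δz̄) = -111.0000
Denominator Σ(Δz_t−Δz̄)² = 428.0000
r_1(Δz) = -111.0000 / 428.0000 = -0.259

-0.259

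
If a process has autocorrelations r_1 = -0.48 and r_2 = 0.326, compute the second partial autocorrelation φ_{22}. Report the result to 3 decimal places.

0.124

φ_{22} = (r_2 − r_1²) / (1 − r_1²)
r_1² = (-0.48)² = 0.2304
Numerator = 0.326 − 0.2304 = 0.0956; denominator = 1 − 0.2304 = 0.7696
φ_{22} = 0.0956 / 0.7696 = 0.124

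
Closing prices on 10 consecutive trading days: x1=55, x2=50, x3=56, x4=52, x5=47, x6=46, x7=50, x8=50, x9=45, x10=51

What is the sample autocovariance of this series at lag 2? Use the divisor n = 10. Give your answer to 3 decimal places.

Mean x̄ = (55 + 50 + 56 + 52 + 47 + 46 + 50 + 50 + 45 + 51)/10 = 50.2000
Σ_{t=1}^{8}(x_t−x̄)(x_{t+2}−x̄) = 3.7200
γ_2 = 3.7200 / 10 = 0.372

0.372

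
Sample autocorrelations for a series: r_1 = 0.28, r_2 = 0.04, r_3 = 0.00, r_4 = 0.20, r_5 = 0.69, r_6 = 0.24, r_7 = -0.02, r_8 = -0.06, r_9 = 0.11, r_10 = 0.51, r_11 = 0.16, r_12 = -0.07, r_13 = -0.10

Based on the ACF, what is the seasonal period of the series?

5

The largest autocorrelation is r_5 = 0.69, with a weaker echo at lag 10 (0.51); the remaining lags stay at or below 0.28. The elevated value at lag 1 (0.28), dropping to 0.04 at lag 2, reflects decaying short-term dependence rather than seasonality.
The dominant spike at lag 5 indicates a seasonal period of 5.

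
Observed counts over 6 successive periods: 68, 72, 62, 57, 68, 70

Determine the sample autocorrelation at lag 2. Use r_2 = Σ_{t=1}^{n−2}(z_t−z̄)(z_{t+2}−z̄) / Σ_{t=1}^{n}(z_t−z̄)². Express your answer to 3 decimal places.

-0.662

Mean z̄ = (68 + 72 + 62 + 57 + 68 + 70)/6 = 66.1667
Σ(z_t−z̄)(z_{t+2}−z̄) = (-7.6389) + (-53.4722) + (-7.6389) + (-35.1389) = -103.8889
Denominator Σ(z_t−z̄)² = 156.8333
r_2 = -103.8889 / 156.8333 = -0.662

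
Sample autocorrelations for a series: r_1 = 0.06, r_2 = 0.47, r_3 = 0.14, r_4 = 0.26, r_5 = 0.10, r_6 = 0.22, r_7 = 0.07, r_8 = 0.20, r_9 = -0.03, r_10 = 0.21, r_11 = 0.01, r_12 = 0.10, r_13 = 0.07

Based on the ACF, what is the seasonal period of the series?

2

The largest autocorrelation is r_2 = 0.47, with weaker echoes at lags 4 (0.26), 6 (0.22), 8 (0.20) and 10 (0.21); the remaining lags stay at or below 0.14.
The dominant spike at lag 2 indicates a seasonal period of 2.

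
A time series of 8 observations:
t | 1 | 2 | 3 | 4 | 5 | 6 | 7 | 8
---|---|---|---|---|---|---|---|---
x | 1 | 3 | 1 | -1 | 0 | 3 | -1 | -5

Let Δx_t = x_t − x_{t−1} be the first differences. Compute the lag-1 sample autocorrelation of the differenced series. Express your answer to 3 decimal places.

First differences Δx: 2, -2, -2, 1, 3, -4, -4
Mean of differences = -0.8571
Numerator Σ(Δx_t−Δx̄)(Δx_{t+1}−Δx̄) = 0.8367
Denominator Σ(Δx_t−Δx̄)² = 48.8571
r_1(Δx) = 0.8367 / 48.8571 = 0.017

0.017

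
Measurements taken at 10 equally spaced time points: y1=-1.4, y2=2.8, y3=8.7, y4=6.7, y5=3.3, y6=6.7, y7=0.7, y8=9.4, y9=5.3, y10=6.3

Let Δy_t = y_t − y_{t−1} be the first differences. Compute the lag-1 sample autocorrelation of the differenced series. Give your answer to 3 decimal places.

First differences Δy: 4.2, 5.9, -2.0, -3.4, 3.4, -6.0, 8.7, -4.1, 1.0
Mean of differences = 0.8556
Numerator Σ(Δy_t−Δȳ)(Δy_{t+1}−Δȳ) = -107.0209
Denominator Σ(Δy_t−Δȳ)² = 202.4822
r_1(Δy) = -107.0209 / 202.4822 = -0.529

-0.529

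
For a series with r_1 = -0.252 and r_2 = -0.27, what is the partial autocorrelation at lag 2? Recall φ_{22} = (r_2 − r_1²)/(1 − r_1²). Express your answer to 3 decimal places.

φ_{22} = (r_2 − r_1²) / (1 − r_1²)
r_1² = (-0.252)² = 0.063504
Numerator = -0.27 − 0.0635 = -0.3335; denominator = 1 − 0.0635 = 0.9365
φ_{22} = -0.3335 / 0.9365 = -0.356

-0.356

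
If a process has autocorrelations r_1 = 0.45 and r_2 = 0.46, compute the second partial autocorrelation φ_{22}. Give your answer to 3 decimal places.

φ_{22} = (r_2 − r_1²) / (1 − r_1²)
r_1² = (0.45)² = 0.2025
Numerator = 0.46 − 0.2025 = 0.2575; denominator = 1 − 0.2025 = 0.7975
φ_{22} = 0.2575 / 0.7975 = 0.323

0.323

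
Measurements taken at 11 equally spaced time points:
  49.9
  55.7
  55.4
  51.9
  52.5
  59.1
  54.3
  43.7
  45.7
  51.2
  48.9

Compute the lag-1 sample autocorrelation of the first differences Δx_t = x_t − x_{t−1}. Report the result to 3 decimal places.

-0.011

First differences Δx: 5.8, -0.3, -3.5, 0.6, 6.6, -4.8, -10.6, 2.0, 5.5, -2.3
Mean of differences = -0.1000
Numerator Σ(Δx_t−Δx̄)(Δx_{t+1}−Δx̄) = -2.9400
Denominator Σ(Δx_t−Δx̄)² = 264.7400
r_1(Δx) = -2.9400 / 264.7400 = -0.011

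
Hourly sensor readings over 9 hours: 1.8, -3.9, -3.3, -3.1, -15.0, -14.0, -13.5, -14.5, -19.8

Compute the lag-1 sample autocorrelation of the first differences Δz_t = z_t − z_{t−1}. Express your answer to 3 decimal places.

First differences Δz: -5.7, 0.6, 0.2, -11.9, 1.0, 0.5, -1.0, -5.3
Mean of differences = -2.7000
Numerator Σ(Δz_t−Δz̄)(Δz_{t+1}−Δz̄) = -48.1900
Denominator Σ(Δz_t−Δz̄)² = 146.5200
r_1(Δz) = -48.1900 / 146.5200 = -0.329

-0.329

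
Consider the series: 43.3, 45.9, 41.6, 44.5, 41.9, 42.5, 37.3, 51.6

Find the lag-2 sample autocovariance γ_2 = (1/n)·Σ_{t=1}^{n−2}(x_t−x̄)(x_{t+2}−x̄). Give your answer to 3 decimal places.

0.861

Mean x̄ = (43.3 + 45.9 + 41.6 + 44.5 + 41.9 + 42.5 + 37.3 + 51.6)/8 = 43.5750
Σ_{t=1}^{6}(x_t−x̄)(x_{t+2}−x̄) = 6.8913
γ_2 = 6.8913 / 8 = 0.861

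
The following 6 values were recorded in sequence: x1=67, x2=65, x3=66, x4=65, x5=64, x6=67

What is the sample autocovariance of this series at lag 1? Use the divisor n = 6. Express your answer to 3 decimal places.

-0.407

Mean x̄ = (67 + 65 + 66 + 65 + 64 + 67)/6 = 65.6667
Σ_{t=1}^{5}(x_t−x̄)(x_{t+1}−x̄) = -2.4444
γ_1 = -2.4444 / 6 = -0.407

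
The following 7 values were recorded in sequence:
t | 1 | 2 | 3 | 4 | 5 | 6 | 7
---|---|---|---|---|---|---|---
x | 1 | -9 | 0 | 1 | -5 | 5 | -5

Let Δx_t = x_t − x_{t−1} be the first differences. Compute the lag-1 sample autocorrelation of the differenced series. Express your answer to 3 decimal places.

-0.568

First differences Δx: -10, 9, 1, -6, 10, -10
Mean of differences = -1.0000
Numerator Σ(Δx_t−Δx̄)(Δx_{t+1}−Δx̄) = -234.0000
Denominator Σ(Δx_t−Δx̄)² = 412.0000
r_1(Δx) = -234.0000 / 412.0000 = -0.568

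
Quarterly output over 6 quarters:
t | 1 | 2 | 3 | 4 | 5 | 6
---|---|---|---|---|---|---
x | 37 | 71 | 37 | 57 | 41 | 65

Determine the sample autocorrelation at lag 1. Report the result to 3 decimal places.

-0.752

Mean x̄ = (37 + 71 + 37 + 57 + 41 + 65)/6 = 51.3333
Deviations from mean: -14.3333, 19.6667, -14.3333, 5.6667, -10.3333, 13.6667
Σ(x_t−x̄)(x_{t+1}−x̄) = (-281.8889) + (-281.8889) + (-81.2222) + (-58.5556) + (-141.2222) = -844.7778
Denominator Σ(x_t−x̄)² = 1123.3333
r_1 = -844.7778 / 1123.3333 = -0.752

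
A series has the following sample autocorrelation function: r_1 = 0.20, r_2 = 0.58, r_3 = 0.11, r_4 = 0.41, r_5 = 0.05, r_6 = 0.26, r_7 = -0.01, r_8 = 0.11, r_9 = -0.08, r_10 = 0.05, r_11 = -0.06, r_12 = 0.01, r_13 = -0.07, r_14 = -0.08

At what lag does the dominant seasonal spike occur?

2

The largest autocorrelation is r_2 = 0.58, with weaker echoes at lags 4 (0.41) and 6 (0.26); the remaining lags stay at or below 0.20.
The dominant spike at lag 2 indicates a seasonal period of 2.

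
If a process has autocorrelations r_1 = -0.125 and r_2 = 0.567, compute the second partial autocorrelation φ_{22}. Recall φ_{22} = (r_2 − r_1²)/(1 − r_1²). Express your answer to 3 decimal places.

0.560

φ_{22} = (r_2 − r_1²) / (1 − r_1²)
r_1² = (-0.125)² = 0.015625
Numerator = 0.567 − 0.0156 = 0.5514; denominator = 1 − 0.0156 = 0.9844
φ_{22} = 0.5514 / 0.9844 = 0.560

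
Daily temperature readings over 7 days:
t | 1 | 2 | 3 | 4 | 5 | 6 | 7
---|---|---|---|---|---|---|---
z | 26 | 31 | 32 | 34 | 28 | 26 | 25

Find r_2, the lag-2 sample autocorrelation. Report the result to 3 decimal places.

-0.165

Mean z̄ = (26 + 31 + 32 + 34 + 28 + 26 + 25)/7 = 28.8571
Deviations from mean: -2.8571, 2.1429, 3.1429, 5.1429, -0.8571, -2.8571, -3.8571
Σ(z_t−z̄)(z_{t+2}−z̄) = (-8.9796) + (11.0204) + (-2.6939) + (-14.6939) + (3.3061) = -12.0408
Denominator Σ(z_t−z̄)² = 72.8571
r_2 = -12.0408 / 72.8571 = -0.165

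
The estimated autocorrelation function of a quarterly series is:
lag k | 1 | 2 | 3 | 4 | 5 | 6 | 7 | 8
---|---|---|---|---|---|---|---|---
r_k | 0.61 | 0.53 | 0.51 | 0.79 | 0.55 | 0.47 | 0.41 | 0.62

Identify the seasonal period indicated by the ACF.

The largest autocorrelation is r_4 = 0.79, with a weaker echo at lag 8 (0.62); the remaining lags stay at or below 0.61. The elevated value at lag 1 (0.61), dropping to 0.53 at lag 2, reflects decaying short-term dependence rather than seasonality.
The dominant spike at lag 4 indicates a seasonal period of 4.

4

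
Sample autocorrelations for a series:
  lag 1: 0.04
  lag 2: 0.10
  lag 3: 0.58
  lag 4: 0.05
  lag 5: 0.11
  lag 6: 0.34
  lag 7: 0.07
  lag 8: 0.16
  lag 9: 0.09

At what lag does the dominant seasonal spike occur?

The largest autocorrelation is r_3 = 0.58, with a weaker echo at lag 6 (0.34); the remaining lags stay at or below 0.16.
The dominant spike at lag 3 indicates a seasonal period of 3.

3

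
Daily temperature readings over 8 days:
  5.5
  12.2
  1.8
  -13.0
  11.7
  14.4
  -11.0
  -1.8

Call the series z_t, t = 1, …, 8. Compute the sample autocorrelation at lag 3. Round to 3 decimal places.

0.265

Mean z̄ = (5.5 + 12.2 + 1.8 − 13.0 + 11.7 + 14.4 − 11.0 − 1.8)/8 = 2.4750
Σ(z_t−z̄)(z_{t+3}−z̄) = (-46.8119) + (89.7131) + (-8.0494) + (208.5256) + (-39.4369) = 203.9406
Denominator Σ(z_t−z̄)² = 770.8150
r_3 = 203.9406 / 770.8150 = 0.265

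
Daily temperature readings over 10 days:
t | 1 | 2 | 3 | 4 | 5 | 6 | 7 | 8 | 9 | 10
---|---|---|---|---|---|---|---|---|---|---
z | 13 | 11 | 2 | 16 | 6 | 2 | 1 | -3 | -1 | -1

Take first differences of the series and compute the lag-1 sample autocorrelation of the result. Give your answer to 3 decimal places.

-0.578

First differences Δz: -2, -9, 14, -10, -4, -1, -4, 2, 0
Mean of differences = -1.5556
Numerator Σ(Δz_t−Δz̄)(Δz_{t+1}−Δz̄) = -229.0864
Denominator Σ(Δz_t−Δz̄)² = 396.2222
r_1(Δz) = -229.0864 / 396.2222 = -0.578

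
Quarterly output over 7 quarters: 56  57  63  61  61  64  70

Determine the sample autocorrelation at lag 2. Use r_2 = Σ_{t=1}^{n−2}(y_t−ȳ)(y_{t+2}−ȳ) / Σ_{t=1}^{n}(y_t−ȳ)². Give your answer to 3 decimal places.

Mean ȳ = (56 + 57 + 63 + 61 + 61 + 64 + 70)/7 = 61.7143
Deviations from mean: -5.7143, -4.7143, 1.2857, -0.7143, -0.7143, 2.2857, 8.2857
Σ(y_t−ȳ)(y_{t+2}−ȳ) = (-7.3469) + (3.3673) + (-0.9184) + (-1.6327) + (-5.9184) = -12.4490
Denominator Σ(y_t−ȳ)² = 131.4286
r_2 = -12.4490 / 131.4286 = -0.095

-0.095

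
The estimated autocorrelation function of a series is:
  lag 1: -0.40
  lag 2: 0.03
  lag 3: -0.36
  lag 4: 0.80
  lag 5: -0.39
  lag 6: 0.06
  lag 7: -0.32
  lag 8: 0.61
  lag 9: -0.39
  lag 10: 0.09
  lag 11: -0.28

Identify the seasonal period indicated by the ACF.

4

The largest autocorrelation is r_4 = 0.80, with a weaker echo at lag 8 (0.61); the remaining lags stay at or below 0.09.
The dominant spike at lag 4 indicates a seasonal period of 4.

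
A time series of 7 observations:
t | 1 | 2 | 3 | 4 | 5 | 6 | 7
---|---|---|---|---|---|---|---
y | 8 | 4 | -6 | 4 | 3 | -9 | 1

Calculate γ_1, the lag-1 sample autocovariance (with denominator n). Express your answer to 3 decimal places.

Mean ȳ = (8 + 4 − 6 + 4 + 3 − 9 + 1)/7 = 0.7143
Σ_{t=1}^{6}(y_t−ȳ)(y_{t+1}−ȳ) = -37.6531
γ_1 = -37.6531 / 7 = -5.379

-5.379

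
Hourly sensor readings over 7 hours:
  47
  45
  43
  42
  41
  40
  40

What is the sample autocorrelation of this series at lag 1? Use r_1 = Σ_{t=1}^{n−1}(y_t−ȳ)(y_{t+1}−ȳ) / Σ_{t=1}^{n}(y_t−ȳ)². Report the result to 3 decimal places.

0.554

Mean ȳ = (47 + 45 + 43 + 42 + 41 + 40 + 40)/7 = 42.5714
Deviations from mean: 4.4286, 2.4286, 0.4286, -0.5714, -1.5714, -2.5714, -2.5714
Numerator Σ_{t=1}^{6}(y_t−ȳ)(y_{t+1}−ȳ) = 23.1020
Denominator Σ(y_t−ȳ)² = 41.7143
r_1 = 23.1020 / 41.7143 = 0.554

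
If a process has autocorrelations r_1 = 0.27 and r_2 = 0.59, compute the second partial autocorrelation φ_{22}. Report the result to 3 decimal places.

0.558

φ_{22} = (r_2 − r_1²) / (1 − r_1²)
r_1² = (0.27)² = 0.0729
Numerator = 0.59 − 0.0729 = 0.5171; denominator = 1 − 0.0729 = 0.9271
φ_{22} = 0.5171 / 0.9271 = 0.558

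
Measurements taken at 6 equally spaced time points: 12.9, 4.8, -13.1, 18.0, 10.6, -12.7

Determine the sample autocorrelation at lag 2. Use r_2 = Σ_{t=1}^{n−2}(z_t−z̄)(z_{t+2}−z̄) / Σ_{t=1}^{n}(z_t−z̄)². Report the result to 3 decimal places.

-0.552

Mean z̄ = (12.9 + 4.8 − 13.1 + 18.0 + 10.6 − 12.7)/6 = 3.4167
Deviations from mean: 9.4833, 1.3833, -16.5167, 14.5833, 7.1833, -16.1167
Numerator Σ_{t=1}^{4}(z_t−z̄)(z_{t+2}−z̄) = -490.1389
Denominator Σ(z_t−z̄)² = 888.6683
r_2 = -490.1389 / 888.6683 = -0.552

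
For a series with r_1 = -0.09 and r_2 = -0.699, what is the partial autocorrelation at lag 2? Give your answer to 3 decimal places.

-0.713

φ_{22} = (r_2 − r_1²) / (1 − r_1²)
r_1² = (-0.09)² = 0.0081
Numerator = -0.699 − 0.0081 = -0.7071; denominator = 1 − 0.0081 = 0.9919
φ_{22} = -0.7071 / 0.9919 = -0.713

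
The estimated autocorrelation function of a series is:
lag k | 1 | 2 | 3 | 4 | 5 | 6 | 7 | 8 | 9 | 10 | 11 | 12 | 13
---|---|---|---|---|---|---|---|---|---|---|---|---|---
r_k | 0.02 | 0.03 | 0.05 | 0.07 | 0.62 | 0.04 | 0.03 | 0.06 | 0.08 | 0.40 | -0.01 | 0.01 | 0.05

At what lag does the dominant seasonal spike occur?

5

The largest autocorrelation is r_5 = 0.62, with a weaker echo at lag 10 (0.40); the remaining lags stay at or below 0.08.
The dominant spike at lag 5 indicates a seasonal period of 5.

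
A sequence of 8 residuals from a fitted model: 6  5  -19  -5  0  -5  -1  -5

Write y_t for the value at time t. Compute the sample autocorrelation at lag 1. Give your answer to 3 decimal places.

-0.103

Mean ȳ = (6 + 5 − 19 − 5 + 0 − 5 − 1 − 5)/8 = -3.0000
Deviations from mean: 9.0000, 8.0000, -16.0000, -2.0000, 3.0000, -2.0000, 2.0000, -2.0000
Σ(y_t−ȳ)(y_{t+1}−ȳ) = (72.0000) + (-128.0000) + (32.0000) + (-6.0000) + (-6.0000) + (-4.0000) + (-4.0000) = -44.0000
Denominator Σ(y_t−ȳ)² = 426.0000
r_1 = -44.0000 / 426.0000 = -0.103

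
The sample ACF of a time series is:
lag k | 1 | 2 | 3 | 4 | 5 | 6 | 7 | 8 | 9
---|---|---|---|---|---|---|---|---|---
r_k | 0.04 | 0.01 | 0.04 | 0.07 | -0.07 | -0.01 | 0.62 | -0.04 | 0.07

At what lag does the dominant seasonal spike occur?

7

The largest autocorrelation is r_7 = 0.62; the remaining lags stay at or below 0.07.
The dominant spike at lag 7 indicates a seasonal period of 7.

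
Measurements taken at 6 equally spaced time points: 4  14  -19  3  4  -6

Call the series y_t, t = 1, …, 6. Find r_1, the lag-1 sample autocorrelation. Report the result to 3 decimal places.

Mean ȳ = (4 + 14 − 19 + 3 + 4 − 6)/6 = 0.0000
Numerator Σ_{t=1}^{5}(y_t−ȳ)(y_{t+1}−ȳ) = -279.0000
Denominator Σ(y_t−ȳ)² = 634.0000
r_1 = -279.0000 / 634.0000 = -0.440

-0.440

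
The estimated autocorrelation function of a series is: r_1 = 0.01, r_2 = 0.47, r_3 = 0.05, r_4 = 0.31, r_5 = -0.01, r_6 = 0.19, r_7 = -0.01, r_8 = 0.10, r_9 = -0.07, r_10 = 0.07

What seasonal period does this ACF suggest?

2

The largest autocorrelation is r_2 = 0.47, with weaker echoes at lags 4 (0.31) and 6 (0.19); the remaining lags stay at or below 0.10.
The dominant spike at lag 2 indicates a seasonal period of 2.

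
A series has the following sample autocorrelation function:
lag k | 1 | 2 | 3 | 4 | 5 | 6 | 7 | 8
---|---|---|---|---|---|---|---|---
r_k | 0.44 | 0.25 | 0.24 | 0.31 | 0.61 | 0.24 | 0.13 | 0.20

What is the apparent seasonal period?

The largest autocorrelation is r_5 = 0.61; the remaining lags stay at or below 0.44. The elevated value at lag 1 (0.44), dropping to 0.25 at lag 2, reflects decaying short-term dependence rather than seasonality.
The dominant spike at lag 5 indicates a seasonal period of 5.

5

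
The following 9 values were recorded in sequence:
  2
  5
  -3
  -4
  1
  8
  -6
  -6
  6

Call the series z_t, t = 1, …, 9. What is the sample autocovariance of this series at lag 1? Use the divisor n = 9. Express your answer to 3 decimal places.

Mean z̄ = (2 + 5 − 3 − 4 + 1 + 8 − 6 − 6 + 6)/9 = 0.3333
Σ_{t=1}^{8}(z_t−z̄)(z_{t+1}−z̄) = -35.4444
γ_1 = -35.4444 / 9 = -3.938

-3.938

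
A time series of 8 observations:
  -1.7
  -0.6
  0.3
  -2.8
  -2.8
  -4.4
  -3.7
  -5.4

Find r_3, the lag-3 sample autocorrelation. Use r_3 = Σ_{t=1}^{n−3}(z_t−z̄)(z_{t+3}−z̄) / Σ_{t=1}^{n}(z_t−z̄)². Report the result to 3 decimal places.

-0.197

Mean z̄ = (-1.7 − 0.6 + 0.3 − 2.8 − 2.8 − 4.4 − 3.7 − 5.4)/8 = -2.6375
Σ(z_t−z̄)(z_{t+3}−z̄) = (-0.1523) + (-0.3311) + (-5.1773) + (0.1727) + (0.4489) = -5.0392
Denominator Σ(z_t−z̄)² = 25.5788
r_3 = -5.0392 / 25.5788 = -0.197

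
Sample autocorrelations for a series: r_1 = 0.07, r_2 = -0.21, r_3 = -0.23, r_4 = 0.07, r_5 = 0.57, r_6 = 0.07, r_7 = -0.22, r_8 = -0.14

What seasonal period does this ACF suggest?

5

The largest autocorrelation is r_5 = 0.57; the remaining lags stay at or below 0.07.
The dominant spike at lag 5 indicates a seasonal period of 5.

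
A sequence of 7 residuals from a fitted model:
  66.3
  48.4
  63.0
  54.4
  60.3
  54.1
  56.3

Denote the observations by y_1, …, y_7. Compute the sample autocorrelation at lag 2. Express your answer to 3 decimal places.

0.448

Mean ȳ = (66.3 + 48.4 + 63.0 + 54.4 + 60.3 + 54.1 + 56.3)/7 = 57.5429
Deviations from mean: 8.7571, -9.1429, 5.4571, -3.1429, 2.7571, -3.4429, -1.2429
Σ(y_t−ȳ)(y_{t+2}−ȳ) = (47.7890) + (28.7347) + (15.0461) + (10.8204) + (-3.4267) = 98.9635
Denominator Σ(y_t−ȳ)² = 220.9371
r_2 = 98.9635 / 220.9371 = 0.448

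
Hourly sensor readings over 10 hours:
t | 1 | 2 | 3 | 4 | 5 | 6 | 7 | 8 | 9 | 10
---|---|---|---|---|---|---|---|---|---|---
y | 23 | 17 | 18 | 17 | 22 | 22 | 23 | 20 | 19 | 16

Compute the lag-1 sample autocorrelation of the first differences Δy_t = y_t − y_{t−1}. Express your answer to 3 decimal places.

First differences Δy: -6, 1, -1, 5, 0, 1, -3, -1, -3
Mean of differences = -0.7778
Numerator Σ(Δy_t−Δȳ)(Δy_{t+1}−Δȳ) = -8.0494
Denominator Σ(Δy_t−Δȳ)² = 77.5556
r_1(Δy) = -8.0494 / 77.5556 = -0.104

-0.104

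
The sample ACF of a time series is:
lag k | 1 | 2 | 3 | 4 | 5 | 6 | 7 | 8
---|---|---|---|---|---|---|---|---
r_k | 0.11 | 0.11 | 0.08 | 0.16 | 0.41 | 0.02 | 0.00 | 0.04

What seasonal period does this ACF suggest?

5

The largest autocorrelation is r_5 = 0.41; the remaining lags stay at or below 0.16.
The dominant spike at lag 5 indicates a seasonal period of 5.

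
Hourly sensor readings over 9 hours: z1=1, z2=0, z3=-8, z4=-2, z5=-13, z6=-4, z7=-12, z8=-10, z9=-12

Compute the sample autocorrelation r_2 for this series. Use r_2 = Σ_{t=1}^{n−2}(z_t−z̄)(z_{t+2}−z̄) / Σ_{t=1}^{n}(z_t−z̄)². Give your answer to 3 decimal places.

0.393

Mean z̄ = (1 + 0 − 8 − 2 − 13 − 4 − 12 − 10 − 12)/9 = -6.6667
Σ(z_t−z̄)(z_{t+2}−z̄) = (-10.2222) + (31.1111) + (8.4444) + (12.4444) + (33.7778) + (-8.8889) + (28.4444) = 95.1111
Denominator Σ(z_t−z̄)² = 242.0000
r_2 = 95.1111 / 242.0000 = 0.393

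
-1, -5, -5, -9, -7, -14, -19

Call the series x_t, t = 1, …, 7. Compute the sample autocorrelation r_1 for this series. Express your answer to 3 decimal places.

Mean x̄ = (-1 − 5 − 5 − 9 − 7 − 14 − 19)/7 = -8.5714
Σ(x_t−x̄)(x_{t+1}−x̄) = (27.0408) + (12.7551) + (-1.5306) + (-0.6735) + (-8.5306) + (56.6122) = 85.6735
Denominator Σ(x_t−x̄)² = 223.7143
r_1 = 85.6735 / 223.7143 = 0.383

0.383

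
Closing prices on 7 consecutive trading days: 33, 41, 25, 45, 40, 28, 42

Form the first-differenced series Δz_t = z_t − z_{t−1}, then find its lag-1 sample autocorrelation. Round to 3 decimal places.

First differences Δz: 8, -16, 20, -5, -12, 14
Mean of differences = 1.5000
Numerator Σ(Δz_t−Δz̄)(Δz_{t+1}−Δz̄) = -638.7500
Denominator Σ(Δz_t−Δz̄)² = 1071.5000
r_1(Δz) = -638.7500 / 1071.5000 = -0.596

-0.596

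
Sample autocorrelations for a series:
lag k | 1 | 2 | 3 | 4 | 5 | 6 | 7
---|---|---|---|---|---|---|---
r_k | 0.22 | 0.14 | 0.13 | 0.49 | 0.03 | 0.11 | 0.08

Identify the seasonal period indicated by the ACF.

4

The largest autocorrelation is r_4 = 0.49; the remaining lags stay at or below 0.22. The elevated value at lag 1 (0.22), dropping to 0.14 at lag 2, reflects decaying short-term dependence rather than seasonality.
The dominant spike at lag 4 indicates a seasonal period of 4.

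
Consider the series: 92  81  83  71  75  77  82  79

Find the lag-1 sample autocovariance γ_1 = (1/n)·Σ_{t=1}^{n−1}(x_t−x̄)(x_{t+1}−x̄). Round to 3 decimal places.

5.000

Mean x̄ = (92 + 81 + 83 + 71 + 75 + 77 + 82 + 79)/8 = 80.0000
Deviations: 12.0000, 1.0000, 3.0000, -9.0000, -5.0000, -3.0000, 2.0000, -1.0000
Σ_{t=1}^{7}(x_t−x̄)(x_{t+1}−x̄) = 40.0000
γ_1 = 40.0000 / 8 = 5.000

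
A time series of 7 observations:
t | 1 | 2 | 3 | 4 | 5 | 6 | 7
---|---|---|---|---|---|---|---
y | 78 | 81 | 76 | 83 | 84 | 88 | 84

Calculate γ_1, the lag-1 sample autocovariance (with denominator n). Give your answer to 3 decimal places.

Mean ȳ = (78 + 81 + 76 + 83 + 84 + 88 + 84)/7 = 82.0000
Deviations: -4.0000, -1.0000, -6.0000, 1.0000, 2.0000, 6.0000, 2.0000
Σ_{t=1}^{6}(y_t−ȳ)(y_{t+1}−ȳ) = 30.0000
γ_1 = 30.0000 / 7 = 4.286

4.286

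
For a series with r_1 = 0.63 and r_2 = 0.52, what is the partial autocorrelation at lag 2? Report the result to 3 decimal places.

0.204

φ_{22} = (r_2 − r_1²) / (1 − r_1²)
r_1² = (0.63)² = 0.3969
Numerator = 0.52 − 0.3969 = 0.1231; denominator = 1 − 0.3969 = 0.6031
φ_{22} = 0.1231 / 0.6031 = 0.204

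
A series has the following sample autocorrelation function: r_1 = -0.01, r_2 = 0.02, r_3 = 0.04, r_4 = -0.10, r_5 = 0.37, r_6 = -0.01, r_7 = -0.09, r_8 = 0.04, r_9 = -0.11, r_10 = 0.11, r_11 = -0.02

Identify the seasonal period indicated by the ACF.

The largest autocorrelation is r_5 = 0.37; the remaining lags stay at or below 0.11.
The dominant spike at lag 5 indicates a seasonal period of 5.

5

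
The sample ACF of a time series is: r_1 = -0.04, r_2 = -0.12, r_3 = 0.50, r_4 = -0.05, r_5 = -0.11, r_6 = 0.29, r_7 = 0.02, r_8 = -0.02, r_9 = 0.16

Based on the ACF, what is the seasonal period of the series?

3

The largest autocorrelation is r_3 = 0.50, with weaker echoes at lags 6 (0.29) and 9 (0.16); the remaining lags stay at or below 0.02.
The dominant spike at lag 3 indicates a seasonal period of 3.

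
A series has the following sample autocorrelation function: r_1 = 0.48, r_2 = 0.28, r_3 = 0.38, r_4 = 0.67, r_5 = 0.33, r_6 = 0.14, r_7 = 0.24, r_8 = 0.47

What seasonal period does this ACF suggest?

4

The largest autocorrelation is r_4 = 0.67; the remaining lags stay at or below 0.48. The elevated value at lag 1 (0.48), dropping to 0.28 at lag 2, reflects decaying short-term dependence rather than seasonality.
The dominant spike at lag 4 indicates a seasonal period of 4.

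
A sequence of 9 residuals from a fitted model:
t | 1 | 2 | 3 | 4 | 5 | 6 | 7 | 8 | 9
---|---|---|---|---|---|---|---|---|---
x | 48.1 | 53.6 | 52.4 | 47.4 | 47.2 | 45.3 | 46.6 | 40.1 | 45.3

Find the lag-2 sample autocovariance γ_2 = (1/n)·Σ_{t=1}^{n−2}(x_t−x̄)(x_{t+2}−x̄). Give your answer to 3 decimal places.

2.199

Mean x̄ = (48.1 + 53.6 + 52.4 + 47.4 + 47.2 + 45.3 + 46.6 + 40.1 + 45.3)/9 = 47.3333
Σ_{t=1}^{7}(x_t−x̄)(x_{t+2}−x̄) = 19.7878
γ_2 = 19.7878 / 9 = 2.199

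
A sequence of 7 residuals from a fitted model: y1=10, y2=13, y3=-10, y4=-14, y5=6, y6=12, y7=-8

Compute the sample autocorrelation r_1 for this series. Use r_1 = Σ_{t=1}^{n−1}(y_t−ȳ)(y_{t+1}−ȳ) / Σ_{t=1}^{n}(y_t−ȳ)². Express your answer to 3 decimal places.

Mean ȳ = (10 + 13 − 10 − 14 + 6 + 12 − 8)/7 = 1.2857
Deviations from mean: 8.7143, 11.7143, -11.2857, -15.2857, 4.7143, 10.7143, -9.2857
Numerator Σ_{t=1}^{6}(y_t−ȳ)(y_{t+1}−ȳ) = 21.3469
Denominator Σ(y_t−ȳ)² = 797.4286
r_1 = 21.3469 / 797.4286 = 0.027

0.027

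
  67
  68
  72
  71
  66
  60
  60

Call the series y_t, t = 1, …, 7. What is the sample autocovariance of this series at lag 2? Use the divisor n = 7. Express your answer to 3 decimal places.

Mean ȳ = (67 + 68 + 72 + 71 + 66 + 60 + 60)/7 = 66.2857
Deviations: 0.7143, 1.7143, 5.7143, 4.7143, -0.2857, -6.2857, -6.2857
Σ_{t=1}^{5}(y_t−ȳ)(y_{t+2}−ȳ) = -17.3061
γ_2 = -17.3061 / 7 = -2.472

-2.472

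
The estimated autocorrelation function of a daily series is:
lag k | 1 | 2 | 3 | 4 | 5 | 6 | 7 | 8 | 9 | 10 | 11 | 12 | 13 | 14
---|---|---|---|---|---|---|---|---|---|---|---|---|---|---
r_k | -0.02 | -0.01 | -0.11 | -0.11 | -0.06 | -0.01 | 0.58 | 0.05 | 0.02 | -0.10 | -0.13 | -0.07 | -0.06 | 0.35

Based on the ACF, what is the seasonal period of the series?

7

The largest autocorrelation is r_7 = 0.58, with a weaker echo at lag 14 (0.35); the remaining lags stay at or below 0.05.
The dominant spike at lag 7 indicates a seasonal period of 7.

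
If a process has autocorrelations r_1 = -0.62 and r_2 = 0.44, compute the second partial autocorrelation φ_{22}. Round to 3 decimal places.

0.090

φ_{22} = (r_2 − r_1²) / (1 − r_1²)
r_1² = (-0.62)² = 0.3844
Numerator = 0.44 − 0.3844 = 0.0556; denominator = 1 − 0.3844 = 0.6156
φ_{22} = 0.0556 / 0.6156 = 0.090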